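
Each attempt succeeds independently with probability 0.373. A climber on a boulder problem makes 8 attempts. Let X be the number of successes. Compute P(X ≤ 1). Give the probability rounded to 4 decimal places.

0.1376

X ~ Binomial(8, 0.373); P(X ≤ 1) = Σ C(8,k) p^k (1−p)^(8−k) over k:
  k=0: C(8,0)·0.373^0·0.627^8 = 0.023886
  k=1: C(8,1)·0.373^1·0.627^7 = 0.113677
Total = 0.137563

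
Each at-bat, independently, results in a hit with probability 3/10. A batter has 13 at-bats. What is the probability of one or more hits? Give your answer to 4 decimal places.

P(at least one) = 1 − P(none) = 1 − (1 − 0.30)^13
= 1 − 0.009689 = 0.990311

0.9903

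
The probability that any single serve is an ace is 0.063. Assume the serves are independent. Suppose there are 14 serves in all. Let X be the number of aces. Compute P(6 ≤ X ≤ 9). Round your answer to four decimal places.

X ~ Binomial(14, 0.063); P(6 ≤ X ≤ 9) = Σ C(14,k) p^k (1−p)^(14−k) over k:
  k=6: C(14,6)·0.063^6·0.937^8 = 0.000112
  k=7: C(14,7)·0.063^7·0.937^7 = 0.000009
  k=8: C(14,8)·0.063^8·0.937^6 = 0.000001
  k=9: C(14,9)·0.063^9·0.937^5 = 0.000000
Total = 0.000121

0.0001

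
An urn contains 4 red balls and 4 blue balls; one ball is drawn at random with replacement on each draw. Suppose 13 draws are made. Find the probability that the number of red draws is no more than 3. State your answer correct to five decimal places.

X ~ Binomial(13, 0.50); P(X ≤ 3) = Σ C(13,k) p^k (1−p)^(13−k) over k:
  k=0: C(13,0)·0.50^0·0.50^13 = 0.0001221
  k=1: C(13,1)·0.50^1·0.50^12 = 0.0015869
  k=2: C(13,2)·0.50^2·0.50^11 = 0.0095215
  k=3: C(13,3)·0.50^3·0.50^10 = 0.0349121
Total = 0.0461426

0.04614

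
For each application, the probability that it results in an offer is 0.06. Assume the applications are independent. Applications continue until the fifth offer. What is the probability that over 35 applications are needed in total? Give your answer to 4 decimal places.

0.9437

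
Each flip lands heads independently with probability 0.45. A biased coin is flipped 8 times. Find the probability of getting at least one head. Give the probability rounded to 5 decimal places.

0.99163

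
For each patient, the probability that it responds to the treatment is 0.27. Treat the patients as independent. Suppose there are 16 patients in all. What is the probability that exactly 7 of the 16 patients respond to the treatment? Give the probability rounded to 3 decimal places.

X ~ Binomial(n=16, p=0.27).
P(X=7) = C(16,7) · p^7 · (1−p)^9
= 11440 · 0.0001046 · 0.058872 = 0.07045

0.070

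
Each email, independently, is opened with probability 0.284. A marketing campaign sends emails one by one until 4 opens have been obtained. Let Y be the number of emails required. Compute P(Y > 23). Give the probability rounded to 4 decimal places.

0.0738

Needing more than 23 emails ⇔ fewer than 4 successes in the first 23. With X ~ Binomial(23, 0.284), P(Y > 23) = P(X ≤ 3).
  k=0: C(23,0)·0.284^0·0.716^23 = 0.000460
  k=1: C(23,1)·0.284^1·0.716^22 = 0.004199
  k=2: C(23,2)·0.284^2·0.716^21 = 0.018320
  k=3: C(23,3)·0.284^3·0.716^20 = 0.050867
P(X ≤ 3) = 0.073846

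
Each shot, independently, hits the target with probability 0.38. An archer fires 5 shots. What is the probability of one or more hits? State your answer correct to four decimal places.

P(at least one) = 1 − P(none) = 1 − (1 − 0.38)^5
= 1 − 0.091613 = 0.908387

0.9084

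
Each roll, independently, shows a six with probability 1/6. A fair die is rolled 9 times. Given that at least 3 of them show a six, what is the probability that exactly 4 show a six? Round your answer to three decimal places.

X ~ Binomial(9, 0.166667). Want P(X=4 | X≥3) = P(X=4) / P(X≥3).
P(X=4) = C(9,4)·0.166667^4·0.833333^5 = 0.03907
P(X≥3) = 1 − 0.19381 − 0.34885 − 0.27908 = 0.17826
Ratio = 0.03907 / 0.17826 = 0.21918

0.219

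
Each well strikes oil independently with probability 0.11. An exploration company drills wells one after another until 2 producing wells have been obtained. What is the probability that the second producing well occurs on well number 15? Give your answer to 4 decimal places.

Y = trial on which the second success occurs; negative binomial, r=2, p=0.11.
P(Y=15) = C(14,1) · p^2 · (1−p)^13
= 14 · 0.0121 · 0.21982 = 0.037238

0.0372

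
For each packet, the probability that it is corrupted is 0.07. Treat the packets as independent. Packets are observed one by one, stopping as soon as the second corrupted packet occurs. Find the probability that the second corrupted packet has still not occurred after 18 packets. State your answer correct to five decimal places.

0.63776

Needing more than 18 packets ⇔ fewer than 2 successes in the first 18. With X ~ Binomial(18, 0.07), P(Y > 18) = P(X ≤ 1).
  k=0: C(18,0)·0.07^0·0.93^18 = 0.2708277
  k=1: C(18,1)·0.07^1·0.93^17 = 0.3669278
P(X ≤ 1) = 0.6377555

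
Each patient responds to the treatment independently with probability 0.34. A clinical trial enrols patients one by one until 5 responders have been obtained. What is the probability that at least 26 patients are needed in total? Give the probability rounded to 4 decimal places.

Needing more than 25 patients ⇔ fewer than 5 successes in the first 25. With X ~ Binomial(25, 0.34), P(Y > 25) = P(X ≤ 4).
  k=0: C(25,0)·0.34^0·0.66^25 = 0.000031
  k=1: C(25,1)·0.34^1·0.66^24 = 0.000397
  k=2: C(25,2)·0.34^2·0.66^23 = 0.002452
  k=3: C(25,3)·0.34^3·0.66^22 = 0.009686
  k=4: C(25,4)·0.34^4·0.66^21 = 0.027443
P(X ≤ 4) = 0.040008

0.0400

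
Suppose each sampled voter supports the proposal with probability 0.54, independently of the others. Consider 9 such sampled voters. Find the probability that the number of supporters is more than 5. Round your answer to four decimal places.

0.3386

X ~ Binomial(9, 0.54); P(X ≥ 6) = Σ C(9,k) p^k (1−p)^(9−k) over k:
  k=6: C(9,6)·0.54^6·0.46^3 = 0.202729
  k=7: C(9,7)·0.54^7·0.46^2 = 0.101994
  k=8: C(9,8)·0.54^8·0.46^1 = 0.029933
  k=9: C(9,9)·0.54^9·0.46^0 = 0.003904
Total = 0.338560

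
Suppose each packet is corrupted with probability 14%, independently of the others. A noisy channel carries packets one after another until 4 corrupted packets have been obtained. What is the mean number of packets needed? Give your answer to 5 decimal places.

Y = total packets until the fourth success; negative binomial with r=4, p=0.14.
E[Y] = r / p = 4 / 0.14 = 28.5714286

28.57143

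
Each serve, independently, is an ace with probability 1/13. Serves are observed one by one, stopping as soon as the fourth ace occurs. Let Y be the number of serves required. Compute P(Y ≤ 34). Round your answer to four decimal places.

0.2638

Finishing within 34 serves ⇔ at least 4 successes in the first 34. With X ~ Binomial(34, 0.076923), P(Y ≤ 34) = 1 − P(X ≤ 3).
  k=0: C(34,0)·0.076923^0·0.923077^34 = 0.065779
  k=1: C(34,1)·0.076923^1·0.923077^33 = 0.186374
  k=2: C(34,2)·0.076923^2·0.923077^32 = 0.256265
  k=3: C(34,3)·0.076923^3·0.923077^31 = 0.227791
1 − 0.736209 = 0.263791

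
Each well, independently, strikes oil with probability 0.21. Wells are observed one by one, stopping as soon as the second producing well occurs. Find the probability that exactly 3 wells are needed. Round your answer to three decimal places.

Y = trial on which the second success occurs; negative binomial, r=2, p=0.21.
P(Y=3) = C(2,1) · p^2 · (1−p)^1
= 2 · 0.0441 · 0.79 = 0.06968

0.070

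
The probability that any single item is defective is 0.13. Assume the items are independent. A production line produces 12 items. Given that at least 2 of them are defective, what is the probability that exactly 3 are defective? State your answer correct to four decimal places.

X ~ Binomial(12, 0.13). Want P(X=3 | X≥2) = P(X=3) / P(X≥2).
P(X=3) = C(12,3)·0.13^3·0.87^9 = 0.138015
P(X≥2) = 1 − 0.188032 − 0.337160 = 0.474808
Ratio = 0.138015 / 0.474808 = 0.290675

0.2907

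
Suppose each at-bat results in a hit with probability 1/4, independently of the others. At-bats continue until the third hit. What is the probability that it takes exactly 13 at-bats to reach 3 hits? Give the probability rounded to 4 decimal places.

0.0581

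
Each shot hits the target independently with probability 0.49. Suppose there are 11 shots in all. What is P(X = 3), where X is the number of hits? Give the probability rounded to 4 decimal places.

0.0888

X ~ Binomial(n=11, p=0.49).
P(X=3) = C(11,3) · p^3 · (1−p)^8
= 165 · 0.11765 · 0.0045768 = 0.088845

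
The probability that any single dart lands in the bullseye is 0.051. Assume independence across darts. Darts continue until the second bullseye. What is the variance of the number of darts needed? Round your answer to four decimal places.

729.7193

Y = total darts until the second success; negative binomial with r=2, p=0.051.
Var(Y) = r(1−p)/p² = 2·0.949 / 0.051² = 729.719339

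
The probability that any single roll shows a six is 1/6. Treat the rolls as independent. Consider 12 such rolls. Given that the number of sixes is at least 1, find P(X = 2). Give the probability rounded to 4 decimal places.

0.3335

X ~ Binomial(12, 0.166667). Want P(X=2 | X≥1) = P(X=2) / P(X≥1).
P(X=2) = C(12,2)·0.166667^2·0.833333^10 = 0.296094
P(X≥1) = 1 − 0.112157 = 0.887843
Ratio = 0.296094 / 0.887843 = 0.333498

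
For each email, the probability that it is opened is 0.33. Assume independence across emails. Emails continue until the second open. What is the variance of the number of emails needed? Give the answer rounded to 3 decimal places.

12.305

Y = total emails until the second success; negative binomial with r=2, p=0.33.
Var(Y) = r(1−p)/p² = 2·0.67 / 0.33² = 12.30487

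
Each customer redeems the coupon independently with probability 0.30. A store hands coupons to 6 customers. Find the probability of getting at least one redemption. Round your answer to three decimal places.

0.882

P(at least one) = 1 − P(none) = 1 − (1 − 0.30)^6
= 1 − 0.11765 = 0.88235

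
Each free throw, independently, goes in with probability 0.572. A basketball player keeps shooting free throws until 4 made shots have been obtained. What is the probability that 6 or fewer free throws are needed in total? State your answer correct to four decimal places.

Finishing within 6 free throws ⇔ at least 4 successes in the first 6. With X ~ Binomial(6, 0.572), P(Y ≤ 6) = 1 − P(X ≤ 3).
  k=0: C(6,0)·0.572^0·0.428^6 = 0.006147
  k=1: C(6,1)·0.572^1·0.428^5 = 0.049291
  k=2: C(6,2)·0.572^2·0.428^4 = 0.164687
  k=3: C(6,3)·0.572^3·0.428^3 = 0.293460
1 − 0.513585 = 0.486415

0.4864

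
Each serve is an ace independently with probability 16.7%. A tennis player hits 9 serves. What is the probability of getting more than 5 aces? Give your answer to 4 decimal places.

X ~ Binomial(9, 0.167); P(X ≥ 6) = Σ C(9,k) p^k (1−p)^(9−k) over k:
  k=6: C(9,6)·0.167^6·0.833^3 = 0.001053
  k=7: C(9,7)·0.167^7·0.833^2 = 0.000090
  k=8: C(9,8)·0.167^8·0.833^1 = 0.000005
  k=9: C(9,9)·0.167^9·0.833^0 = 0.000000
Total = 0.001148

0.0011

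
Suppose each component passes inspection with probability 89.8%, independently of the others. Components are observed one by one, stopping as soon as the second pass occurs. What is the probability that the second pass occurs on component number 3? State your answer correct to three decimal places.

Y = trial on which the second success occurs; negative binomial, r=2, p=0.898.
P(Y=3) = C(2,1) · p^2 · (1−p)^1
= 2 · 0.8064 · 0.102 = 0.16451

0.165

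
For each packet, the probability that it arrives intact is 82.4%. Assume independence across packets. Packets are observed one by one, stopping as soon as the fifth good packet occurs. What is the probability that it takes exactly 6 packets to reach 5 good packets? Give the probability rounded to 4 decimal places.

0.3343

Y = trial on which the fifth success occurs; negative binomial, r=5, p=0.824.
P(Y=6) = C(5,4) · p^5 · (1−p)^1
= 5 · 0.37987 · 0.176 = 0.334286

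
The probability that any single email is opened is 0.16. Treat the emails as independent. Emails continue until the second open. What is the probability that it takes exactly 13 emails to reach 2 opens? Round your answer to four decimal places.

0.0451

Y = trial on which the second success occurs; negative binomial, r=2, p=0.16.
P(Y=13) = C(12,1) · p^2 · (1−p)^11
= 12 · 0.0256 · 0.14692 = 0.045133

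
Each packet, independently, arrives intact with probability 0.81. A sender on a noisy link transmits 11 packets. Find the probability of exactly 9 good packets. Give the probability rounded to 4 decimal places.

X ~ Binomial(n=11, p=0.81).
P(X=9) = C(11,9) · p^9 · (1−p)^2
= 55 · 0.15009 · 0.0361 = 0.298013

0.2980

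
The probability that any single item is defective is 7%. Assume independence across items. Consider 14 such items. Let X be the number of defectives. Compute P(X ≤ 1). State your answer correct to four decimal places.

0.7436

X ~ Binomial(14, 0.07); P(X ≤ 1) = Σ C(14,k) p^k (1−p)^(14−k) over k:
  k=0: C(14,0)·0.07^0·0.93^14 = 0.362044
  k=1: C(14,1)·0.07^1·0.93^13 = 0.381509
Total = 0.743553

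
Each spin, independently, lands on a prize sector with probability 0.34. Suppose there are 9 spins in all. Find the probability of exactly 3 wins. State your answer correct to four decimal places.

0.2729

X ~ Binomial(n=9, p=0.34).
P(X=3) = C(9,3) · p^3 · (1−p)^6
= 84 · 0.039304 · 0.082654 = 0.272885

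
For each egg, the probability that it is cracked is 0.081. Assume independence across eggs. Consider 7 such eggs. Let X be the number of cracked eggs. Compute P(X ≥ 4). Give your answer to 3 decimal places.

X ~ Binomial(7, 0.081); P(X ≥ 4) = Σ C(7,k) p^k (1−p)^(7−k) over k:
  k=4: C(7,4)·0.081^4·0.919^3 = 0.00117
  k=5: C(7,5)·0.081^5·0.919^2 = 0.00006
  k=6: C(7,6)·0.081^6·0.919^1 = 0.00000
  k=7: C(7,7)·0.081^7·0.919^0 = 0.00000
Total = 0.00123

0.001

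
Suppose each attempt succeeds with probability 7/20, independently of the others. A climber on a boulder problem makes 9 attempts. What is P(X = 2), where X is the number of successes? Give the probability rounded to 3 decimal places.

0.216

X ~ Binomial(n=9, p=0.35).
P(X=2) = C(9,2) · p^2 · (1−p)^7
= 36 · 0.1225 · 0.049022 = 0.21619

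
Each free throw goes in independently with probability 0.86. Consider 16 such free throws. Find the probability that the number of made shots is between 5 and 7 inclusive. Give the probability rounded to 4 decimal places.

0.0001

X ~ Binomial(16, 0.86); P(5 ≤ X ≤ 7) = Σ C(16,k) p^k (1−p)^(16−k) over k:
  k=5: C(16,5)·0.86^5·0.14^11 = 0.000001
  k=6: C(16,6)·0.86^6·0.14^10 = 0.000009
  k=7: C(16,7)·0.86^7·0.14^9 = 0.000082
Total = 0.000092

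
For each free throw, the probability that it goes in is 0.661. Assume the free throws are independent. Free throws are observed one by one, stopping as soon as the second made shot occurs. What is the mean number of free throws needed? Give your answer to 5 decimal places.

Y = total free throws until the second success; negative binomial with r=2, p=0.661.
E[Y] = r / p = 2 / 0.661 = 3.0257186

3.02572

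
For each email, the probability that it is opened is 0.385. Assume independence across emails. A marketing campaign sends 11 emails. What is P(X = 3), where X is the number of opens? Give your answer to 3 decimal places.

0.193

X ~ Binomial(n=11, p=0.385).
P(X=3) = C(11,3) · p^3 · (1−p)^8
= 165 · 0.057067 · 0.020464 = 0.19269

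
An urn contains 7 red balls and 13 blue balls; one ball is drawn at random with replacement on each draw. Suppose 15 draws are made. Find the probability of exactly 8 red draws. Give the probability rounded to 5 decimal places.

0.07104

X ~ Binomial(n=15, p=0.35).
P(X=8) = C(15,8) · p^8 · (1−p)^7
= 6435 · 0.00022519 · 0.049022 = 0.0710373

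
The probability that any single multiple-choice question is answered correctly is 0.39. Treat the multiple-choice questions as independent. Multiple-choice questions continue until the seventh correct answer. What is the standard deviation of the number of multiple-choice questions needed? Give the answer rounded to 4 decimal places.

5.2985

Y = total multiple-choice questions until the seventh success; negative binomial with r=7, p=0.39.
SD(Y) = √[r(1−p)/p²] = √(28.073636) = 5.298456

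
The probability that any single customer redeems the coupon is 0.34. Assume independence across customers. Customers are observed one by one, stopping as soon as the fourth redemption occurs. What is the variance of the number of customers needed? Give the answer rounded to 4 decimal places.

22.8374

Y = total customers until the fourth success; negative binomial with r=4, p=0.34.
Var(Y) = r(1−p)/p² = 4·0.66 / 0.34² = 22.837370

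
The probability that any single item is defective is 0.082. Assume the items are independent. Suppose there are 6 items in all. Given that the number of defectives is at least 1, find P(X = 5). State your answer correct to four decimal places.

X ~ Binomial(6, 0.082). Want P(X=5 | X≥1) = P(X=5) / P(X≥1).
P(X=5) = C(6,5)·0.082^5·0.918^1 = 0.000020
P(X≥1) = 1 − 0.598489 = 0.401511
Ratio = 0.000020 / 0.401511 = 0.000051

0.0001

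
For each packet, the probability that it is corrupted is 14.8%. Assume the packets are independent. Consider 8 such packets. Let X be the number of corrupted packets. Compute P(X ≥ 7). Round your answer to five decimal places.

0.00001

X ~ Binomial(8, 0.148); P(X ≥ 7) = Σ C(8,k) p^k (1−p)^(8−k) over k:
  k=7: C(8,7)·0.148^7·0.852^1 = 0.0000106
  k=8: C(8,8)·0.148^8·0.852^0 = 0.0000002
Total = 0.0000108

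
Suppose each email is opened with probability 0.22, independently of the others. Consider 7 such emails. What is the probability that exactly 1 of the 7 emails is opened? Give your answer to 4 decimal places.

X ~ Binomial(n=7, p=0.22).
P(X=1) = C(7,1) · p^1 · (1−p)^6
= 7 · 0.22 · 0.2252 = 0.346807

0.3468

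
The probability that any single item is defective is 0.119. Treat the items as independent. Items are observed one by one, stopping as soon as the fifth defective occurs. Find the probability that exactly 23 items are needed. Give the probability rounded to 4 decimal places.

Y = trial on which the fifth success occurs; negative binomial, r=5, p=0.119.
P(Y=23) = C(22,4) · p^5 · (1−p)^18
= 7315 · 2.3864e-05 · 0.10223 = 0.017845

0.0178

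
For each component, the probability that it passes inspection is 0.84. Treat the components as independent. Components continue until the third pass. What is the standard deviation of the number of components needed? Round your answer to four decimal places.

0.8248

Y = total components until the third success; negative binomial with r=3, p=0.84.
SD(Y) = √[r(1−p)/p²] = √(0.680272) = 0.824786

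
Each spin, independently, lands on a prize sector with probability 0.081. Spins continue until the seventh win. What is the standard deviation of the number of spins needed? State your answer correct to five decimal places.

31.31279

Y = total spins until the seventh success; negative binomial with r=7, p=0.081.
SD(Y) = √[r(1−p)/p²] = √(980.4907788) = 31.3127894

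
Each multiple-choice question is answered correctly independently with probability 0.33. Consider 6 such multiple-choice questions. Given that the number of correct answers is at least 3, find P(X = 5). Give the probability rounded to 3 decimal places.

0.050

X ~ Binomial(6, 0.33). Want P(X=5 | X≥3) = P(X=5) / P(X≥3).
P(X=5) = C(6,5)·0.33^5·0.67^1 = 0.01573
P(X≥3) = 1 − 0.09046 − 0.26732 − 0.32917 = 0.31305
Ratio = 0.01573 / 0.31305 = 0.05026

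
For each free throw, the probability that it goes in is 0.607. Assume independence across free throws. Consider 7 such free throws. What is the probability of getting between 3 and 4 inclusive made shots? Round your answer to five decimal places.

X ~ Binomial(7, 0.607); P(3 ≤ X ≤ 4) = Σ C(7,k) p^k (1−p)^(7−k) over k:
  k=3: C(7,3)·0.607^3·0.393^4 = 0.1867258
  k=4: C(7,4)·0.607^4·0.393^3 = 0.2884035
Total = 0.4751293

0.47513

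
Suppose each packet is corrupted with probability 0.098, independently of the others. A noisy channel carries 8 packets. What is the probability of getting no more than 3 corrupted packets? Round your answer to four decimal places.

X ~ Binomial(8, 0.098); P(X ≤ 3) = Σ C(8,k) p^k (1−p)^(8−k) over k:
  k=0: C(8,0)·0.098^0·0.902^8 = 0.438180
  k=1: C(8,1)·0.098^1·0.902^7 = 0.380857
  k=2: C(8,2)·0.098^2·0.902^6 = 0.144827
  k=3: C(8,3)·0.098^3·0.902^5 = 0.031470
Total = 0.995334

0.9953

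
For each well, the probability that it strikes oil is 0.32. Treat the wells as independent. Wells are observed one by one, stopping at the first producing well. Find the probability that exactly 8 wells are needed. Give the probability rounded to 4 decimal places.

0.0215

Geometric (trials to first success), p = 0.32.
P(Y = 8) = (1−p)^7 · p = 0.06723 · 0.32 = 0.021514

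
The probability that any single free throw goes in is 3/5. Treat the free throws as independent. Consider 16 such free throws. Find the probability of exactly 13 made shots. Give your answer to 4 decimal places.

X ~ Binomial(n=16, p=0.60).
P(X=13) = C(16,13) · p^13 · (1−p)^3
= 560 · 0.0013061 · 0.064 = 0.046810

0.0468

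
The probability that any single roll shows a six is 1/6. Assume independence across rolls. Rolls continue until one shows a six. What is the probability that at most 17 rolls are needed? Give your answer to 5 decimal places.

Y = number of rolls to the first success; geometric, p = 0.166667.
P(Y ≤ 17) = 1 − (1−p)^17 = 1 − 0.0450732 = 0.9549268

0.95493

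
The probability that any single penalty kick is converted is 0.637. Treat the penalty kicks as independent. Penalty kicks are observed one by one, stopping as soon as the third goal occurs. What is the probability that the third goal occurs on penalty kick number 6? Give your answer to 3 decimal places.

Y = trial on which the third success occurs; negative binomial, r=3, p=0.637.
P(Y=6) = C(5,2) · p^3 · (1−p)^3
= 10 · 0.25847 · 0.047832 = 0.12363

0.124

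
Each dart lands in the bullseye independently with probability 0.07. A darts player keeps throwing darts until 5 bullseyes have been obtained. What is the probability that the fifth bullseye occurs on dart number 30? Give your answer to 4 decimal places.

Y = trial on which the fifth success occurs; negative binomial, r=5, p=0.07.
P(Y=30) = C(29,4) · p^5 · (1−p)^25
= 23751 · 1.6807e-06 · 0.16296 = 0.006505

0.0065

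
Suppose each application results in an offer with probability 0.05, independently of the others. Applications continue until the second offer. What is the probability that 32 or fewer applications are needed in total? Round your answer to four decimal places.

Finishing within 32 applications ⇔ at least 2 successes in the first 32. With X ~ Binomial(32, 0.05), P(Y ≤ 32) = 1 − P(X ≤ 1).
  k=0: C(32,0)·0.05^0·0.95^32 = 0.193711
  k=1: C(32,1)·0.05^1·0.95^31 = 0.326251
1 − 0.519962 = 0.480038

0.4800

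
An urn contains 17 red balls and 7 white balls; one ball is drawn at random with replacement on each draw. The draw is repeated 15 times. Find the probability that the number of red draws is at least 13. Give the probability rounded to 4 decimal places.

X ~ Binomial(15, 0.708333); P(X ≥ 13) = Σ C(15,k) p^k (1−p)^(15−k) over k:
  k=13: C(15,13)·0.708333^13·0.291667^2 = 0.100938
  k=14: C(15,14)·0.708333^14·0.291667^1 = 0.035019
  k=15: C(15,15)·0.708333^15·0.291667^0 = 0.005670
Total = 0.141626

0.1416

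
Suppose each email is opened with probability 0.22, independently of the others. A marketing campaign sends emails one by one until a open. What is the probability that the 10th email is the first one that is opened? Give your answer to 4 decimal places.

Geometric (trials to first success), p = 0.22.
P(Y = 10) = (1−p)^9 · p = 0.10687 · 0.22 = 0.023511

0.0235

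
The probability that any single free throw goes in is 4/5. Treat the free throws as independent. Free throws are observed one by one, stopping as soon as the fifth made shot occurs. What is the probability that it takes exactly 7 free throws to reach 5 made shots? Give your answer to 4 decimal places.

Y = trial on which the fifth success occurs; negative binomial, r=5, p=0.80.
P(Y=7) = C(6,4) · p^5 · (1−p)^2
= 15 · 0.32768 · 0.04 = 0.196608

0.1966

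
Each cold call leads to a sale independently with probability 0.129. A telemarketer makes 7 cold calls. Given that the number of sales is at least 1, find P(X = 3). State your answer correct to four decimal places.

0.0698

X ~ Binomial(7, 0.129). Want P(X=3 | X≥1) = P(X=3) / P(X≥1).
P(X=3) = C(7,3)·0.129^3·0.871^4 = 0.043242
P(X≥1) = 1 − 0.380301 = 0.619699
Ratio = 0.043242 / 0.619699 = 0.069780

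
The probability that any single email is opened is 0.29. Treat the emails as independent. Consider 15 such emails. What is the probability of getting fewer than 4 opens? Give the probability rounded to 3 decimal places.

X ~ Binomial(15, 0.29); P(X ≤ 3) = Σ C(15,k) p^k (1−p)^(15−k) over k:
  k=0: C(15,0)·0.29^0·0.71^15 = 0.00587
  k=1: C(15,1)·0.29^1·0.71^14 = 0.03598
  k=2: C(15,2)·0.29^2·0.71^13 = 0.10288
  k=3: C(15,3)·0.29^3·0.71^12 = 0.18210
Total = 0.32684

0.327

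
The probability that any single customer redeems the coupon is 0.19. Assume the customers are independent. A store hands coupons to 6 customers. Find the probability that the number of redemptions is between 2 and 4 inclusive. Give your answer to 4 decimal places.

0.3188

X ~ Binomial(6, 0.19); P(2 ≤ X ≤ 4) = Σ C(6,k) p^k (1−p)^(6−k) over k:
  k=2: C(6,2)·0.19^2·0.81^4 = 0.233098
  k=3: C(6,3)·0.19^3·0.81^3 = 0.072903
  k=4: C(6,4)·0.19^4·0.81^2 = 0.012826
Total = 0.318827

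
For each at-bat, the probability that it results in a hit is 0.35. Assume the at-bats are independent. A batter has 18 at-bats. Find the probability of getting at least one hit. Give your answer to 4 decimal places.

0.9996

P(at least one) = 1 − P(none) = 1 − (1 − 0.35)^18
= 1 − 0.000429 = 0.999571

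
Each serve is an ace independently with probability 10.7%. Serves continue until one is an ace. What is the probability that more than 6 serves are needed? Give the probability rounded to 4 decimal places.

0.5071

Y = number of serves to the first success; geometric, p = 0.107.
P(Y > 6) = P(first 6 all fail) = (1−p)^6 = 0.507118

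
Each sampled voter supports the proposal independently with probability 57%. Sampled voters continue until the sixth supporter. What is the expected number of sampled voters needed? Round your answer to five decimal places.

Y = total sampled voters until the sixth success; negative binomial with r=6, p=0.57.
E[Y] = r / p = 6 / 0.57 = 10.5263158

10.52632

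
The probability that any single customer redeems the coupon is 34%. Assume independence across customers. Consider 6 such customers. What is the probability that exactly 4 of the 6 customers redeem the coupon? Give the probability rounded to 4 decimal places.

0.0873

X ~ Binomial(n=6, p=0.34).
P(X=4) = C(6,4) · p^4 · (1−p)^2
= 15 · 0.013363 · 0.4356 = 0.087316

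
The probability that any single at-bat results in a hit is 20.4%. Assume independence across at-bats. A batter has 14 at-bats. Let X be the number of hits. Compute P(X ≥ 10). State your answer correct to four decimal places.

X ~ Binomial(14, 0.204); P(X ≥ 10) = Σ C(14,k) p^k (1−p)^(14−k) over k:
  k=10: C(14,10)·0.204^10·0.796^4 = 0.000050
  k=11: C(14,11)·0.204^11·0.796^3 = 0.000005
  k=12: C(14,12)·0.204^12·0.796^2 = 0.000000
  k=13: C(14,13)·0.204^13·0.796^1 = 0.000000
  k=14: C(14,14)·0.204^14·0.796^0 = 0.000000
Total = 0.000055

0.0001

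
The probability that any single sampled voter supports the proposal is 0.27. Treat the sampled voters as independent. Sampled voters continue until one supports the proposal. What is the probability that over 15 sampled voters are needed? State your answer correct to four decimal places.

0.0089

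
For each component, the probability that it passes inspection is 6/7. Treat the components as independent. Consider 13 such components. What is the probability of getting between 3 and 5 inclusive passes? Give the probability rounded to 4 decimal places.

0.0001

X ~ Binomial(13, 0.857143); P(3 ≤ X ≤ 5) = Σ C(13,k) p^k (1−p)^(13−k) over k:
  k=3: C(13,3)·0.857143^3·0.142857^10 = 0.000001
  k=4: C(13,4)·0.857143^4·0.142857^9 = 0.000010
  k=5: C(13,5)·0.857143^5·0.142857^8 = 0.000103
Total = 0.000113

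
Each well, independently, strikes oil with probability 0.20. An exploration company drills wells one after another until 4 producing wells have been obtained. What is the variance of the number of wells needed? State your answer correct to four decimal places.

80.0000

Y = total wells until the fourth success; negative binomial with r=4, p=0.20.
Var(Y) = r(1−p)/p² = 4·0.80 / 0.20² = 80.000000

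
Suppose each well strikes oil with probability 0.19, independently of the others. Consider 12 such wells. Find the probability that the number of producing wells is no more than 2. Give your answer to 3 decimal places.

0.594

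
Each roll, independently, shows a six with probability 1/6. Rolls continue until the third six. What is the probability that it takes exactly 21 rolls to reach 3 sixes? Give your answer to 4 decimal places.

0.0330

Y = trial on which the third success occurs; negative binomial, r=3, p=0.166667.
P(Y=21) = C(20,2) · p^3 · (1−p)^18
= 190 · 0.0046296 · 0.037561 = 0.033040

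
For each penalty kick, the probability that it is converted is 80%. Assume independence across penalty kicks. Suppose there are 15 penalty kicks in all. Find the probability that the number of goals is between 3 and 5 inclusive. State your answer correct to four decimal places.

0.0001

X ~ Binomial(15, 0.80); P(3 ≤ X ≤ 5) = Σ C(15,k) p^k (1−p)^(15−k) over k:
  k=3: C(15,3)·0.80^3·0.20^12 = 0.000001
  k=4: C(15,4)·0.80^4·0.20^11 = 0.000011
  k=5: C(15,5)·0.80^5·0.20^10 = 0.000101
Total = 0.000113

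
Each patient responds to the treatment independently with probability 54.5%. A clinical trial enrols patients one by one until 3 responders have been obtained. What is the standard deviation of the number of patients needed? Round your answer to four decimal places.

Y = total patients until the third success; negative binomial with r=3, p=0.545.
SD(Y) = √[r(1−p)/p²] = √(4.595573) = 2.143729

2.1437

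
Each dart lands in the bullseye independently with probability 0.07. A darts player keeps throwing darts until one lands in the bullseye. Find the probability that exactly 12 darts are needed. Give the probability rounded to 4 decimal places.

Geometric (trials to first success), p = 0.07.
P(Y = 12) = (1−p)^11 · p = 0.4501 · 0.07 = 0.031507

0.0315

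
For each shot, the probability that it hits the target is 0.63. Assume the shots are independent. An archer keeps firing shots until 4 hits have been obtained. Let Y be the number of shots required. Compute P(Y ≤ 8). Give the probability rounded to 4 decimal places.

0.8693

Finishing within 8 shots ⇔ at least 4 successes in the first 8. With X ~ Binomial(8, 0.63), P(Y ≤ 8) = 1 − P(X ≤ 3).
  k=0: C(8,0)·0.63^0·0.37^8 = 0.000351
  k=1: C(8,1)·0.63^1·0.37^7 = 0.004785
  k=2: C(8,2)·0.63^2·0.37^6 = 0.028513
  k=3: C(8,3)·0.63^3·0.37^5 = 0.097100
1 − 0.130749 = 0.869251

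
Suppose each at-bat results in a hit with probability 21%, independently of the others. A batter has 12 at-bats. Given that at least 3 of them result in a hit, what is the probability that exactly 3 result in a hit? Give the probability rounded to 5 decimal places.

0.51211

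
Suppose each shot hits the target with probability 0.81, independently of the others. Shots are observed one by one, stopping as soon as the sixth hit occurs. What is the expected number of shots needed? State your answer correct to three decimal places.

7.407

Y = total shots until the sixth success; negative binomial with r=6, p=0.81.
E[Y] = r / p = 6 / 0.81 = 7.40741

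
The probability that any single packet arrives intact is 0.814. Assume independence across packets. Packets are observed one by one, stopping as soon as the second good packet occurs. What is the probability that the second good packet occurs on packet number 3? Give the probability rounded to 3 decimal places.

Y = trial on which the second success occurs; negative binomial, r=2, p=0.814.
P(Y=3) = C(2,1) · p^2 · (1−p)^1
= 2 · 0.6626 · 0.186 = 0.24649

0.246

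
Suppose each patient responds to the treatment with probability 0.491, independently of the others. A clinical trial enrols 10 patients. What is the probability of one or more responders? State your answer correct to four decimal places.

P(at least one) = 1 − P(none) = 1 − (1 − 0.491)^10
= 1 − 0.001167 = 0.998833

0.9988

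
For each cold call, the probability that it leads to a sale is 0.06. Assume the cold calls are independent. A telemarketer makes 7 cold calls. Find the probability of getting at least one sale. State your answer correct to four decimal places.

P(at least one) = 1 − P(none) = 1 − (1 − 0.06)^7
= 1 − 0.648478 = 0.351522

0.3515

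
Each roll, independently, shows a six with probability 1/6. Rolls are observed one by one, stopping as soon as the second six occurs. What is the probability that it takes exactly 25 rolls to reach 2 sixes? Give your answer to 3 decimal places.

Y = trial on which the second success occurs; negative binomial, r=2, p=0.166667.
P(Y=25) = C(24,1) · p^2 · (1−p)^23
= 24 · 0.027778 · 0.015095 = 0.01006

0.010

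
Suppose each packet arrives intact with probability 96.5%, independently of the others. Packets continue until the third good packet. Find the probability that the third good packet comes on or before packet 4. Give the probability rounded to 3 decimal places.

0.993

Finishing within 4 packets ⇔ at least 3 successes in the first 4. With X ~ Binomial(4, 0.965), P(Y ≤ 4) = 1 − P(X ≤ 2).
  k=0: C(4,0)·0.965^0·0.035^4 = 0.00000
  k=1: C(4,1)·0.965^1·0.035^3 = 0.00017
  k=2: C(4,2)·0.965^2·0.035^2 = 0.00684
1 − 0.00701 = 0.99299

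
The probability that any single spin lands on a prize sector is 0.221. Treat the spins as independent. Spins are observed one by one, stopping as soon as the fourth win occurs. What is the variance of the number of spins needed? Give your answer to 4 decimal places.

63.7989

Y = total spins until the fourth success; negative binomial with r=4, p=0.221.
Var(Y) = r(1−p)/p² = 4·0.779 / 0.221² = 63.798858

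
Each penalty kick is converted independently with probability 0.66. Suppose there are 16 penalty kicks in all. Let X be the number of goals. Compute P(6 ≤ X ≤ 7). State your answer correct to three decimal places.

0.052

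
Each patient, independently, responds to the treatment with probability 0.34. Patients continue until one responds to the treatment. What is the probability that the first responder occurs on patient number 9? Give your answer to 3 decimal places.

0.012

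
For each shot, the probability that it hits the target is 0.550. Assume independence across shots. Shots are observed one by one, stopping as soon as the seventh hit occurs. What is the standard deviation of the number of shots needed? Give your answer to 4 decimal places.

Y = total shots until the seventh success; negative binomial with r=7, p=0.55.
SD(Y) = √[r(1−p)/p²] = √(10.413223) = 3.226953

3.2270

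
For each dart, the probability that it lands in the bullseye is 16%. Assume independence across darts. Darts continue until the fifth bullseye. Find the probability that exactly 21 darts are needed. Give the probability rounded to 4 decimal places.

Y = trial on which the fifth success occurs; negative binomial, r=5, p=0.16.
P(Y=21) = C(20,4) · p^5 · (1−p)^16
= 4845 · 0.00010486 · 0.061442 = 0.031215

0.0312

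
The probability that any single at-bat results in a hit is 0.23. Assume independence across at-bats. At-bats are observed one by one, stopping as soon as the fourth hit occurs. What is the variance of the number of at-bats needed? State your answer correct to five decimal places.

58.22306

Y = total at-bats until the fourth success; negative binomial with r=4, p=0.23.
Var(Y) = r(1−p)/p² = 4·0.77 / 0.23² = 58.2230624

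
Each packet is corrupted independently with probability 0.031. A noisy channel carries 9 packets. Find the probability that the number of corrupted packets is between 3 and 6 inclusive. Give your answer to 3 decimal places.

X ~ Binomial(9, 0.031); P(3 ≤ X ≤ 6) = Σ C(9,k) p^k (1−p)^(9−k) over k:
  k=3: C(9,3)·0.031^3·0.969^6 = 0.00207
  k=4: C(9,4)·0.031^4·0.969^5 = 0.00010
  k=5: C(9,5)·0.031^5·0.969^4 = 0.00000
  k=6: C(9,6)·0.031^6·0.969^3 = 0.00000
Total = 0.00217

0.002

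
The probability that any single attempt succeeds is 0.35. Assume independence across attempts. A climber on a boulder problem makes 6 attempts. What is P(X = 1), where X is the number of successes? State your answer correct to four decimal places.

0.2437

X ~ Binomial(n=6, p=0.35).
P(X=1) = C(6,1) · p^1 · (1−p)^5
= 6 · 0.35 · 0.11603 = 0.243661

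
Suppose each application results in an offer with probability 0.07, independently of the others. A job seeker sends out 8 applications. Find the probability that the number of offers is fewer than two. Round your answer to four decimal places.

X ~ Binomial(8, 0.07); P(X ≤ 1) = Σ C(8,k) p^k (1−p)^(8−k) over k:
  k=0: C(8,0)·0.07^0·0.93^8 = 0.559582
  k=1: C(8,1)·0.07^1·0.93^7 = 0.336952
Total = 0.896534

0.8965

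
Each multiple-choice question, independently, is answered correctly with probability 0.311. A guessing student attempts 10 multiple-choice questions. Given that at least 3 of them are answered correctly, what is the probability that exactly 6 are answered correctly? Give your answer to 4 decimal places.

X ~ Binomial(10, 0.311). Want P(X=6 | X≥3) = P(X=6) / P(X≥3).
P(X=6) = C(10,6)·0.311^6·0.689^4 = 0.042821
P(X≥3) = 1 − 0.024110 − 0.108826 − 0.221048 = 0.646016
Ratio = 0.042821 / 0.646016 = 0.066285

0.0663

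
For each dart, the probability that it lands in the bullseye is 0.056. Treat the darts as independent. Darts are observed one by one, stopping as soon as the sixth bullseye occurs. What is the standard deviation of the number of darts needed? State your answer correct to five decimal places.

42.49850

Y = total darts until the sixth success; negative binomial with r=6, p=0.056.
SD(Y) = √[r(1−p)/p²] = √(1806.1224490) = 42.4984994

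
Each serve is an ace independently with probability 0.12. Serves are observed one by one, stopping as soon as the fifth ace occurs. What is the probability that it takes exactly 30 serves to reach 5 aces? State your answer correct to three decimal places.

Y = trial on which the fifth success occurs; negative binomial, r=5, p=0.12.
P(Y=30) = C(29,4) · p^5 · (1−p)^25
= 23751 · 2.4883e-05 · 0.040932 = 0.02419

0.024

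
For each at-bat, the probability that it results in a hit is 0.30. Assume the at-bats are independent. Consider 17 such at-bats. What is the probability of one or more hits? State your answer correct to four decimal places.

0.9977

P(at least one) = 1 − P(none) = 1 − (1 − 0.30)^17
= 1 − 0.002326 = 0.997674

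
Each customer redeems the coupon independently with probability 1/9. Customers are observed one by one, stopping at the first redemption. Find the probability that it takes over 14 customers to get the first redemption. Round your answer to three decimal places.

Y = number of customers to the first success; geometric, p = 0.111111.
P(Y > 14) = P(first 14 all fail) = (1−p)^14 = 0.19225

0.192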